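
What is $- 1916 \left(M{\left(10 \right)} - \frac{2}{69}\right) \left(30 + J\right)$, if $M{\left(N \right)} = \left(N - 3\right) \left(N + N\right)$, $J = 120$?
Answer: $- \frac{925236400}{23} \approx -4.0228 \cdot 10^{7}$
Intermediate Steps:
$M{\left(N \right)} = 2 N \left(-3 + N\right)$ ($M{\left(N \right)} = \left(-3 + N\right) 2 N = 2 N \left(-3 + N\right)$)
$- 1916 \left(M{\left(10 \right)} - \frac{2}{69}\right) \left(30 + J\right) = - 1916 \left(2 \cdot 10 \left(-3 + 10\right) - \frac{2}{69}\right) \left(30 + 120\right) = - 1916 \left(2 \cdot 10 \cdot 7 - \frac{2}{69}\right) 150 = - 1916 \left(140 - \frac{2}{69}\right) 150 = - 1916 \cdot \frac{9658}{69} \cdot 150 = \left(-1916\right) \frac{482900}{23} = - \frac{925236400}{23}$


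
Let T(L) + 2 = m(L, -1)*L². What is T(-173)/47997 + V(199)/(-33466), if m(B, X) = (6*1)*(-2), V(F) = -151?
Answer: -12012066353/1606267602 ≈ -7.4782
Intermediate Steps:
m(B, X) = -12 (m(B, X) = 6*(-2) = -12)
T(L) = -2 - 12*L²
T(-173)/47997 + V(199)/(-33466) = (-2 - 12*(-173)²)/47997 - 151/(-33466) = (-2 - 12*29929)*(1/47997) - 151*(-1/33466) = (-2 - 359148)*(1/47997) + 151/33466 = -359150*1/47997 + 151/33466 = -359150/47997 + 151/33466 = -12012066353/1606267602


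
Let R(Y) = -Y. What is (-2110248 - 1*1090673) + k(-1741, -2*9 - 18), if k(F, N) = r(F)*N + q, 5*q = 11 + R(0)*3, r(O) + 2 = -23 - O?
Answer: -16313474/5 ≈ -3.2627e+6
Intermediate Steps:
r(O) = -25 - O (r(O) = -2 + (-23 - O) = -25 - O)
q = 11/5 (q = (11 - 1*0*3)/5 = (11 + 0*3)/5 = (11 + 0)/5 = (1/5)*11 = 11/5 ≈ 2.2000)
k(F, N) = 11/5 + N*(-25 - F) (k(F, N) = (-25 - F)*N + 11/5 = N*(-25 - F) + 11/5 = 11/5 + N*(-25 - F))
(-2110248 - 1*1090673) + k(-1741, -2*9 - 18) = (-2110248 - 1*1090673) + (11/5 - (-2*9 - 18)*(25 - 1741)) = (-2110248 - 1090673) + (11/5 - 1*(-18 - 18)*(-1716)) = -3200921 + (11/5 - 1*(-36)*(-1716)) = -3200921 + (11/5 - 61776) = -3200921 - 308869/5 = -16313474/5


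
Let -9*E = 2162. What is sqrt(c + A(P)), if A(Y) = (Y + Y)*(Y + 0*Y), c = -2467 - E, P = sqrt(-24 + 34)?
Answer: I*sqrt(19861)/3 ≈ 46.976*I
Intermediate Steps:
E = -2162/9 (E = -1/9*2162 = -2162/9 ≈ -240.22)
P = sqrt(10) ≈ 3.1623
c = -20041/9 (c = -2467 - 1*(-2162/9) = -2467 + 2162/9 = -20041/9 ≈ -2226.8)
A(Y) = 2*Y**2 (A(Y) = (2*Y)*(Y + 0) = (2*Y)*Y = 2*Y**2)
sqrt(c + A(P)) = sqrt(-20041/9 + 2*(sqrt(10))**2) = sqrt(-20041/9 + 2*10) = sqrt(-20041/9 + 20) = sqrt(-19861/9) = I*sqrt(19861)/3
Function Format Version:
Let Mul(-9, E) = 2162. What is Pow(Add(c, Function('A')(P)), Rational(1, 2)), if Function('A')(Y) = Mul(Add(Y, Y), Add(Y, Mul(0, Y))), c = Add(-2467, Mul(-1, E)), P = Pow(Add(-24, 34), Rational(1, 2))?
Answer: Mul(Rational(1, 3), I, Pow(19861, Rational(1, 2))) ≈ Mul(46.976, I)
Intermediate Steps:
E = Rational(-2162, 9) (E = Mul(Rational(-1, 9), 2162) = Rational(-2162, 9) ≈ -240.22)
P = Pow(10, Rational(1, 2)) ≈ 3.1623
c = Rational(-20041, 9) (c = Add(-2467, Mul(-1, Rational(-2162, 9))) = Add(-2467, Rational(2162, 9)) = Rational(-20041, 9) ≈ -2226.8)
Function('A')(Y) = Mul(2, Pow(Y, 2)) (Function('A')(Y) = Mul(Mul(2, Y), Add(Y, 0)) = Mul(Mul(2, Y), Y) = Mul(2, Pow(Y, 2)))
Pow(Add(c, Function('A')(P)), Rational(1, 2)) = Pow(Add(Rational(-20041, 9), Mul(2, Pow(Pow(10, Rational(1, 2)), 2))), Rational(1, 2)) = Pow(Add(Rational(-20041, 9), Mul(2, 10)), Rational(1, 2)) = Pow(Add(Rational(-20041, 9), 20), Rational(1, 2)) = Pow(Rational(-19861, 9), Rational(1, 2)) = Mul(Rational(1, 3), I, Pow(19861, Rational(1, 2)))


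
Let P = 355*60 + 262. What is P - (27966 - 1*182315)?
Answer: 175911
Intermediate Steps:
P = 21562 (P = 21300 + 262 = 21562)
P - (27966 - 1*182315) = 21562 - (27966 - 1*182315) = 21562 - (27966 - 182315) = 21562 - 1*(-154349) = 21562 + 154349 = 175911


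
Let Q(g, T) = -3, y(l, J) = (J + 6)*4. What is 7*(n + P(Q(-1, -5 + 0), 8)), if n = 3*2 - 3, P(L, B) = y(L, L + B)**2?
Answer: 13573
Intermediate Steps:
y(l, J) = 24 + 4*J (y(l, J) = (6 + J)*4 = 24 + 4*J)
P(L, B) = (24 + 4*B + 4*L)**2 (P(L, B) = (24 + 4*(L + B))**2 = (24 + 4*(B + L))**2 = (24 + (4*B + 4*L))**2 = (24 + 4*B + 4*L)**2)
n = 3 (n = 6 - 3 = 3)
7*(n + P(Q(-1, -5 + 0), 8)) = 7*(3 + 16*(6 + 8 - 3)**2) = 7*(3 + 16*11**2) = 7*(3 + 16*121) = 7*(3 + 1936) = 7*1939 = 13573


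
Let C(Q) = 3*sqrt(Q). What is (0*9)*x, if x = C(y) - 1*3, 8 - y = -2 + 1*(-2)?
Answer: 0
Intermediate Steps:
y = 12 (y = 8 - (-2 + 1*(-2)) = 8 - (-2 - 2) = 8 - 1*(-4) = 8 + 4 = 12)
x = -3 + 6*sqrt(3) (x = 3*sqrt(12) - 1*3 = 3*(2*sqrt(3)) - 3 = 6*sqrt(3) - 3 = -3 + 6*sqrt(3) ≈ 7.3923)
(0*9)*x = (0*9)*(-3 + 6*sqrt(3)) = 0*(-3 + 6*sqrt(3)) = 0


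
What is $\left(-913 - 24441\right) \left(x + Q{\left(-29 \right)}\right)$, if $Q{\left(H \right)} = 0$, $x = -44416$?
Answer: $1126123264$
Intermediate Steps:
$\left(-913 - 24441\right) \left(x + Q{\left(-29 \right)}\right) = \left(-913 - 24441\right) \left(-44416 + 0\right) = \left(-25354\right) \left(-44416\right) = 1126123264$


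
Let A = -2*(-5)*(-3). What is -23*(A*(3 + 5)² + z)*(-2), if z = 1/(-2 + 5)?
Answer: -264914/3 ≈ -88305.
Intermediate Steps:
z = ⅓ (z = 1/3 = ⅓ ≈ 0.33333)
A = -30 (A = 10*(-3) = -30)
-23*(A*(3 + 5)² + z)*(-2) = -23*(-30*(3 + 5)² + ⅓)*(-2) = -23*(-30*8² + ⅓)*(-2) = -23*(-30*64 + ⅓)*(-2) = -23*(-1920 + ⅓)*(-2) = -23*(-5759/3)*(-2) = (132457/3)*(-2) = -264914/3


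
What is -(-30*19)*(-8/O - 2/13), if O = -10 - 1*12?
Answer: 17100/143 ≈ 119.58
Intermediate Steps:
O = -22 (O = -10 - 12 = -22)
-(-30*19)*(-8/O - 2/13) = -(-30*19)*(-8/(-22) - 2/13) = -(-570)*(-8*(-1/22) - 2*1/13) = -(-570)*(4/11 - 2/13) = -(-570)*30/143 = -1*(-17100/143) = 17100/143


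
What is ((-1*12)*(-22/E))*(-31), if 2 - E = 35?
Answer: 248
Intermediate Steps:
E = -33 (E = 2 - 1*35 = 2 - 35 = -33)
((-1*12)*(-22/E))*(-31) = ((-1*12)*(-22/(-33)))*(-31) = -(-264)*(-1)/33*(-31) = -12*2/3*(-31) = -8*(-31) = 248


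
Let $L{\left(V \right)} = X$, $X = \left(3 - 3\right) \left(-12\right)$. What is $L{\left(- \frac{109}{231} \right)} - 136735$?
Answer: $-136735$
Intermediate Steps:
$X = 0$ ($X = 0 \left(-12\right) = 0$)
$L{\left(V \right)} = 0$
$L{\left(- \frac{109}{231} \right)} - 136735 = 0 - 136735 = -136735$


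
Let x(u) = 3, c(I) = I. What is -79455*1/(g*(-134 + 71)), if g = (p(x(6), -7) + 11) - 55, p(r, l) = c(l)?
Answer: -26485/1071 ≈ -24.729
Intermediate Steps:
p(r, l) = l
g = -51 (g = (-7 + 11) - 55 = 4 - 55 = -51)
-79455*1/(g*(-134 + 71)) = -79455*(-1/(51*(-134 + 71))) = -79455/((-51*(-63))) = -79455/3213 = -79455*1/3213 = -26485/1071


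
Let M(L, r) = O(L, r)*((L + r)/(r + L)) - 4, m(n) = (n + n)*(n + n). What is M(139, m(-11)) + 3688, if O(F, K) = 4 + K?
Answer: 4172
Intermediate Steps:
m(n) = 4*n² (m(n) = (2*n)*(2*n) = 4*n²)
M(L, r) = r (M(L, r) = (4 + r)*((L + r)/(r + L)) - 4 = (4 + r)*((L + r)/(L + r)) - 4 = (4 + r)*1 - 4 = (4 + r) - 4 = r)
M(139, m(-11)) + 3688 = 4*(-11)² + 3688 = 4*121 + 3688 = 484 + 3688 = 4172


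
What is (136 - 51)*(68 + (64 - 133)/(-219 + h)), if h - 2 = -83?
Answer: 115991/20 ≈ 5799.5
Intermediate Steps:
h = -81 (h = 2 - 83 = -81)
(136 - 51)*(68 + (64 - 133)/(-219 + h)) = (136 - 51)*(68 + (64 - 133)/(-219 - 81)) = 85*(68 - 69/(-300)) = 85*(68 - 69*(-1/300)) = 85*(68 + 23/100) = 85*(6823/100) = 115991/20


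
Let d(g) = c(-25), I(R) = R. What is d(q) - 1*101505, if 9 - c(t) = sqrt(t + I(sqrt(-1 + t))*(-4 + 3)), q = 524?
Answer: -101496 - sqrt(-25 - I*sqrt(26)) ≈ -1.015e+5 + 5.0257*I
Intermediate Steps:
c(t) = 9 - sqrt(t - sqrt(-1 + t)) (c(t) = 9 - sqrt(t + sqrt(-1 + t)*(-4 + 3)) = 9 - sqrt(t + sqrt(-1 + t)*(-1)) = 9 - sqrt(t - sqrt(-1 + t)))
d(g) = 9 - sqrt(-25 - I*sqrt(26)) (d(g) = 9 - sqrt(-25 - sqrt(-1 - 25)) = 9 - sqrt(-25 - sqrt(-26)) = 9 - sqrt(-25 - I*sqrt(26)))
d(q) - 1*101505 = (9 - sqrt(-25 - I*sqrt(26))) - 1*101505 = (9 - sqrt(-25 - I*sqrt(26))) - 101505 = -101496 - sqrt(-25 - I*sqrt(26))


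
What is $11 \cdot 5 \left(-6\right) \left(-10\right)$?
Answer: $3300$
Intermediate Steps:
$11 \cdot 5 \left(-6\right) \left(-10\right) = 11 \left(-30\right) \left(-10\right) = \left(-330\right) \left(-10\right) = 3300$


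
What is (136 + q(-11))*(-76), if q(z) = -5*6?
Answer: -8056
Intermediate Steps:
q(z) = -30
(136 + q(-11))*(-76) = (136 - 30)*(-76) = 106*(-76) = -8056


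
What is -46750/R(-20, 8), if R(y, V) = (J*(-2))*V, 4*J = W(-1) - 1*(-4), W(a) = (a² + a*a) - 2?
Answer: 23375/8 ≈ 2921.9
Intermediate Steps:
W(a) = -2 + 2*a² (W(a) = (a² + a²) - 2 = 2*a² - 2 = -2 + 2*a²)
J = 1 (J = ((-2 + 2*(-1)²) - 1*(-4))/4 = ((-2 + 2*1) + 4)/4 = ((-2 + 2) + 4)/4 = (0 + 4)/4 = (¼)*4 = 1)
R(y, V) = -2*V (R(y, V) = (1*(-2))*V = -2*V)
-46750/R(-20, 8) = -46750/((-2*8)) = -46750/(-16) = -46750*(-1)/16 = -125*(-187/8) = 23375/8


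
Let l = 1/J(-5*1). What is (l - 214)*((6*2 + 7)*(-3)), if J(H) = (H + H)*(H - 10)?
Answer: 609881/50 ≈ 12198.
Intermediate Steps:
J(H) = 2*H*(-10 + H) (J(H) = (2*H)*(-10 + H) = 2*H*(-10 + H))
l = 1/150 (l = 1/(2*(-5*1)*(-10 - 5*1)) = 1/(2*(-5)*(-10 - 5)) = 1/(2*(-5)*(-15)) = 1/150 ≈ 0.0066667)
(l - 214)*((6*2 + 7)*(-3)) = (1/150 - 214)*((6*2 + 7)*(-3)) = -32099*(12 + 7)*(-3)/150 = -609881*(-3)/150 = -32099/150*(-57) = 609881/50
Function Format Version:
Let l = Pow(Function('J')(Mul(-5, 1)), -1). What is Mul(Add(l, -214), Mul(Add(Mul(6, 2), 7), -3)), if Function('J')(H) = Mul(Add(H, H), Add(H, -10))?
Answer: Rational(609881, 50) ≈ 12198.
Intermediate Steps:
Function('J')(H) = Mul(2, H, Add(-10, H)) (Function('J')(H) = Mul(Mul(2, H), Add(-10, H)) = Mul(2, H, Add(-10, H)))
l = Rational(1, 150) (l = Pow(Mul(2, Mul(-5, 1), Add(-10, Mul(-5, 1))), -1) = Pow(Mul(2, -5, Add(-10, -5)), -1) = Pow(Mul(2, -5, -15), -1) = Pow(150, -1) = Rational(1, 150) ≈ 0.0066667)
Mul(Add(l, -214), Mul(Add(Mul(6, 2), 7), -3)) = Mul(Add(Rational(1, 150), -214), Mul(Add(Mul(6, 2), 7), -3)) = Mul(Rational(-32099, 150), Mul(Add(12, 7), -3)) = Mul(Rational(-32099, 150), Mul(19, -3)) = Mul(Rational(-32099, 150), -57) = Rational(609881, 50)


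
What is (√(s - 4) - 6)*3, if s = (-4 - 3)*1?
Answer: -18 + 3*I*√11 ≈ -18.0 + 9.9499*I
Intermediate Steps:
s = -7 (s = -7*1 = -7)
(√(s - 4) - 6)*3 = (√(-7 - 4) - 6)*3 = (√(-11) - 6)*3 = (I*√11 - 6)*3 = (-6 + I*√11)*3 = -18 + 3*I*√11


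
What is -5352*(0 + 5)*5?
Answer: -133800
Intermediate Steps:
-5352*(0 + 5)*5 = -26760*5 = -5352*25 = -133800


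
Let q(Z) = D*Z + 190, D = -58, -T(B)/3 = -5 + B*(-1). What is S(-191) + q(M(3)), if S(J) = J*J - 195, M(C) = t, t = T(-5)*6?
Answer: 36476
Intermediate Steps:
T(B) = 15 + 3*B (T(B) = -3*(-5 + B*(-1)) = -3*(-5 - B) = 15 + 3*B)
t = 0 (t = (15 + 3*(-5))*6 = (15 - 15)*6 = 0*6 = 0)
M(C) = 0
S(J) = -195 + J² (S(J) = J² - 195 = -195 + J²)
q(Z) = 190 - 58*Z (q(Z) = -58*Z + 190 = 190 - 58*Z)
S(-191) + q(M(3)) = (-195 + (-191)²) + (190 - 58*0) = (-195 + 36481) + (190 + 0) = 36286 + 190 = 36476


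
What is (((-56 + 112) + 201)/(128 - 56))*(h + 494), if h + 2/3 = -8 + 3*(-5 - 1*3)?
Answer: 44461/27 ≈ 1646.7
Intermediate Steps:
h = -98/3 (h = -⅔ + (-8 + 3*(-5 - 1*3)) = -⅔ + (-8 + 3*(-5 - 3)) = -⅔ + (-8 + 3*(-8)) = -⅔ + (-8 - 24) = -⅔ - 32 = -98/3 ≈ -32.667)
(((-56 + 112) + 201)/(128 - 56))*(h + 494) = (((-56 + 112) + 201)/(128 - 56))*(-98/3 + 494) = ((56 + 201)/72)*(1384/3) = (257*(1/72))*(1384/3) = (257/72)*(1384/3) = 44461/27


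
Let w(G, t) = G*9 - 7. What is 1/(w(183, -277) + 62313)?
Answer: 1/63953 ≈ 1.5636e-5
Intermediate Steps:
w(G, t) = -7 + 9*G (w(G, t) = 9*G - 7 = -7 + 9*G)
1/(w(183, -277) + 62313) = 1/((-7 + 9*183) + 62313) = 1/((-7 + 1647) + 62313) = 1/(1640 + 62313) = 1/63953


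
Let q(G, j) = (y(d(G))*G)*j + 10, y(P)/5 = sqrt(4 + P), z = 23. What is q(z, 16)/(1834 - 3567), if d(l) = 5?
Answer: -5530/1733 ≈ -3.1910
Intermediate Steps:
y(P) = 5*sqrt(4 + P)
q(G, j) = 10 + 15*G*j (q(G, j) = ((5*sqrt(4 + 5))*G)*j + 10 = ((5*sqrt(9))*G)*j + 10 = ((5*3)*G)*j + 10 = (15*G)*j + 10 = 15*G*j + 10 = 10 + 15*G*j)
q(z, 16)/(1834 - 3567) = (10 + 15*23*16)/(1834 - 3567) = (10 + 5520)/(-1733) = 5530*(-1/1733) = -5530/1733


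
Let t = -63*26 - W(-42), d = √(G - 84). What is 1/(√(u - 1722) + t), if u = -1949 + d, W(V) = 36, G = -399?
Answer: -1/(1674 - √(-3671 + I*√483)) ≈ -0.00059665 - 2.1598e-5*I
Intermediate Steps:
d = I*√483 (d = √(-399 - 84) = √(-483) = I*√483 ≈ 21.977*I)
u = -1949 + I*√483 ≈ -1949.0 + 21.977*I
t = -1674 (t = -63*26 - 1*36 = -1638 - 36 = -1674)
1/(√(u - 1722) + t) = 1/(√((-1949 + I*√483) - 1722) - 1674) = 1/(√(-3671 + I*√483) - 1674) = 1/(-1674 + √(-3671 + I*√483))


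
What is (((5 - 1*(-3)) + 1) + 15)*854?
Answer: 20496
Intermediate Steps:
(((5 - 1*(-3)) + 1) + 15)*854 = (((5 + 3) + 1) + 15)*854 = ((8 + 1) + 15)*854 = (9 + 15)*854 = 24*854 = 20496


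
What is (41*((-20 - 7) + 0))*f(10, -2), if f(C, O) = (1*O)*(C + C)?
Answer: 44280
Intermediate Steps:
f(C, O) = 2*C*O (f(C, O) = O*(2*C) = 2*C*O)
(41*((-20 - 7) + 0))*f(10, -2) = (41*((-20 - 7) + 0))*(2*10*(-2)) = (41*(-27 + 0))*(-40) = (41*(-27))*(-40) = -1107*(-40) = 44280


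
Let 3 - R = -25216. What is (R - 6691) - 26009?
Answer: -7481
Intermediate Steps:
R = 25219 (R = 3 - 1*(-25216) = 3 + 25216 = 25219)
(R - 6691) - 26009 = (25219 - 6691) - 26009 = 18528 - 26009 = -7481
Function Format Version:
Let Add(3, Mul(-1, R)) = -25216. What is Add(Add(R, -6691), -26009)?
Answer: -7481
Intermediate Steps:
R = 25219 (R = Add(3, Mul(-1, -25216)) = Add(3, 25216) = 25219)
Add(Add(R, -6691), -26009) = Add(Add(25219, -6691), -26009) = Add(18528, -26009) = -7481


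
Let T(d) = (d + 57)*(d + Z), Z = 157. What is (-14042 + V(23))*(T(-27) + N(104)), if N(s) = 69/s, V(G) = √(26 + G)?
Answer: -5693564415/104 ≈ -5.4746e+7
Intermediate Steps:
T(d) = (57 + d)*(157 + d) (T(d) = (d + 57)*(d + 157) = (57 + d)*(157 + d))
(-14042 + V(23))*(T(-27) + N(104)) = (-14042 + √(26 + 23))*((8949 + (-27)² + 214*(-27)) + 69/104) = (-14042 + √49)*((8949 + 729 - 5778) + 69*(1/104)) = (-14042 + 7)*(3900 + 69/104) = -14035*405669/104 = -5693564415/104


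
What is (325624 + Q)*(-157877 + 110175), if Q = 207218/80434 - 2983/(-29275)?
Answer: -18287870669830962172/1177352675 ≈ -1.5533e+10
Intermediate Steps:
Q = 3153120786/1177352675 (Q = 207218*(1/80434) - 2983*(-1/29275) = 103609/40217 + 2983/29275 = 3153120786/1177352675 ≈ 2.6781)
(325624 + Q)*(-157877 + 110175) = (325624 + 3153120786/1177352675)*(-157877 + 110175) = (383377440564986/1177352675)*(-47702) = -18287870669830962172/1177352675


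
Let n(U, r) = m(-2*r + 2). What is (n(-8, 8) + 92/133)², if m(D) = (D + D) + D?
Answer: 30184036/17689 ≈ 1706.4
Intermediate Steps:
m(D) = 3*D (m(D) = 2*D + D = 3*D)
n(U, r) = 6 - 6*r (n(U, r) = 3*(-2*r + 2) = 3*(2 - 2*r) = 6 - 6*r)
(n(-8, 8) + 92/133)² = ((6 - 6*8) + 92/133)² = ((6 - 48) + 92*(1/133))² = (-42 + 92/133)² = (-5494/133)² = 30184036/17689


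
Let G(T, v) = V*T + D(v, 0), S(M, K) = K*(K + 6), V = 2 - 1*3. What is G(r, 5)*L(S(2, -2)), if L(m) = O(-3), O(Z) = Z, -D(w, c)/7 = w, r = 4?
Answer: 117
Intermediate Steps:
D(w, c) = -7*w
V = -1 (V = 2 - 3 = -1)
S(M, K) = K*(6 + K)
L(m) = -3
G(T, v) = -T - 7*v
G(r, 5)*L(S(2, -2)) = (-1*4 - 7*5)*(-3) = (-4 - 35)*(-3) = -39*(-3) = 117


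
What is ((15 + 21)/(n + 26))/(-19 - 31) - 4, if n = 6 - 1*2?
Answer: -503/125 ≈ -4.0240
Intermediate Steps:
n = 4 (n = 6 - 2 = 4)
((15 + 21)/(n + 26))/(-19 - 31) - 4 = ((15 + 21)/(4 + 26))/(-19 - 31) - 4 = (36/30)/(-50) - 4 = (36*(1/30))*(-1/50) - 4 = (6/5)*(-1/50) - 4 = -3/125 - 4 = -503/125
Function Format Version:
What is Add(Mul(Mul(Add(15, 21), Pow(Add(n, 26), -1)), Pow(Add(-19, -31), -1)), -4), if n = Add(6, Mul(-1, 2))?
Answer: Rational(-503, 125) ≈ -4.0240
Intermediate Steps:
n = 4 (n = Add(6, -2) = 4)
Add(Mul(Mul(Add(15, 21), Pow(Add(n, 26), -1)), Pow(Add(-19, -31), -1)), -4) = Add(Mul(Mul(Add(15, 21), Pow(Add(4, 26), -1)), Pow(Add(-19, -31), -1)), -4) = Add(Mul(Mul(36, Pow(30, -1)), Pow(-50, -1)), -4) = Add(Mul(Mul(36, Rational(1, 30)), Rational(-1, 50)), -4) = Add(Mul(Rational(6, 5), Rational(-1, 50)), -4) = Add(Rational(-3, 125), -4) = Rational(-503, 125)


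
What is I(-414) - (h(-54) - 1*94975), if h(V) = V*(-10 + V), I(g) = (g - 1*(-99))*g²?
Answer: -53898221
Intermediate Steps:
I(g) = g²*(99 + g) (I(g) = (g + 99)*g² = (99 + g)*g² = g²*(99 + g))
I(-414) - (h(-54) - 1*94975) = (-414)²*(99 - 414) - (-54*(-10 - 54) - 1*94975) = 171396*(-315) - (-54*(-64) - 94975) = -53989740 - (3456 - 94975) = -53989740 - 1*(-91519) = -53989740 + 91519 = -53898221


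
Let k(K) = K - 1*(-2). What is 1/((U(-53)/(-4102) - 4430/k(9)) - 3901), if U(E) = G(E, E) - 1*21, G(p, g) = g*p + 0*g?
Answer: -22561/97111725 ≈ -0.00023232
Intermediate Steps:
k(K) = 2 + K (k(K) = K + 2 = 2 + K)
G(p, g) = g*p (G(p, g) = g*p + 0 = g*p)
U(E) = -21 + E² (U(E) = E*E - 1*21 = E² - 21 = -21 + E²)
1/((U(-53)/(-4102) - 4430/k(9)) - 3901) = 1/(((-21 + (-53)²)/(-4102) - 4430/(2 + 9)) - 3901) = 1/(((-21 + 2809)*(-1/4102) - 4430/11) - 3901) = 1/((2788*(-1/4102) - 4430*1/11) - 3901) = 1/((-1394/2051 - 4430/11) - 3901) = 1/(-9101264/22561 - 3901) = 1/(-97111725/22561) = -22561/97111725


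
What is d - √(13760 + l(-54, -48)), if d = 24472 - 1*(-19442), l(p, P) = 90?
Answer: 43914 - 5*√554 ≈ 43796.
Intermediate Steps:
d = 43914 (d = 24472 + 19442 = 43914)
d - √(13760 + l(-54, -48)) = 43914 - √(13760 + 90) = 43914 - √13850 = 43914 - 5*√554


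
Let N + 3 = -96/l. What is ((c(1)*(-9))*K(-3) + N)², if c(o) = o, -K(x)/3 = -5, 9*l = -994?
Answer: 4644967716/247009 ≈ 18805.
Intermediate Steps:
l = -994/9 (l = (⅑)*(-994) = -994/9 ≈ -110.44)
K(x) = 15 (K(x) = -3*(-5) = 15)
N = -1059/497 (N = -3 - 96/(-994/9) = -3 - 96*(-9/994) = -3 + 432/497 = -1059/497 ≈ -2.1308)
((c(1)*(-9))*K(-3) + N)² = ((1*(-9))*15 - 1059/497)² = (-9*15 - 1059/497)² = (-135 - 1059/497)² = (-68154/497)² = 4644967716/247009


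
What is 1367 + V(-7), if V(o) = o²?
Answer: 1416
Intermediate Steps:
1367 + V(-7) = 1367 + (-7)² = 1367 + 49 = 1416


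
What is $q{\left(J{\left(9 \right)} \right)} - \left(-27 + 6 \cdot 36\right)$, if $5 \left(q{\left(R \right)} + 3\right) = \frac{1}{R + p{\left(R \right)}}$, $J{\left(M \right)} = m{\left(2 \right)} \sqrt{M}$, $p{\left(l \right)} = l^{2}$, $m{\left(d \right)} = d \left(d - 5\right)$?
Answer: $- \frac{293759}{1530} \approx -192.0$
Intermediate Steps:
$m{\left(d \right)} = d \left(-5 + d\right)$
$J{\left(M \right)} = - 6 \sqrt{M}$ ($J{\left(M \right)} = 2 \left(-5 + 2\right) \sqrt{M} = 2 \left(-3\right) \sqrt{M} = - 6 \sqrt{M}$)
$q{\left(R \right)} = -3 + \frac{1}{5 \left(R + R^{2}\right)}$
$q{\left(J{\left(9 \right)} \right)} - \left(-27 + 6 \cdot 36\right) = \frac{1 - 15 \left(- 6 \sqrt{9}\right) - 15 \left(- 6 \sqrt{9}\right)^{2}}{5 \left(- 6 \sqrt{9}\right) \left(1 - 6 \sqrt{9}\right)} - \left(-27 + 6 \cdot 36\right) = \frac{1 - 15 \left(\left(-6\right) 3\right) - 15 \left(\left(-6\right) 3\right)^{2}}{5 \left(\left(-6\right) 3\right) \left(1 - 18\right)} - \left(-27 + 216\right) = \frac{1 - -270 - 15 \left(-18\right)^{2}}{5 \left(-18\right) \left(1 - 18\right)} - 189 = \frac{1}{5} \left(- \frac{1}{18}\right) \frac{1}{-17} \left(1 + 270 - 4860\right) - 189 = \frac{1}{5} \left(- \frac{1}{18}\right) \left(- \frac{1}{17}\right) \left(1 + 270 - 4860\right) - 189 = \frac{1}{5} \left(- \frac{1}{18}\right) \left(- \frac{1}{17}\right) \left(-4589\right) - 189 = - \frac{4589}{1530} - 189 = - \frac{293759}{1530}$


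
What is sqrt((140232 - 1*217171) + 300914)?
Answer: 85*sqrt(31) ≈ 473.26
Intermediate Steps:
sqrt((140232 - 1*217171) + 300914) = sqrt((140232 - 217171) + 300914) = sqrt(-76939 + 300914) = sqrt(223975) = 85*sqrt(31)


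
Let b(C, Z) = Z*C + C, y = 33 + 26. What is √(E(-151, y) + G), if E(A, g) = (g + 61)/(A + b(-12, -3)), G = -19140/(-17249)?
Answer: 30*√878439823/2190623 ≈ 0.40589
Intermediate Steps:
G = 19140/17249 (G = -19140*(-1/17249) = 19140/17249 ≈ 1.1096)
y = 59
b(C, Z) = C + C*Z (b(C, Z) = C*Z + C = C + C*Z)
E(A, g) = (61 + g)/(24 + A) (E(A, g) = (g + 61)/(A - 12*(1 - 3)) = (61 + g)/(A - 12*(-2)) = (61 + g)/(A + 24) = (61 + g)/(24 + A))
√(E(-151, y) + G) = √((61 + 59)/(24 - 151) + 19140/17249) = √(120/(-127) + 19140/17249) = √(-1/127*120 + 19140/17249) = √(-120/127 + 19140/17249) = √(360900/2190623) = 30*√878439823/2190623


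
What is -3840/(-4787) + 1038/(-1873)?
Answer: 2223414/8966051 ≈ 0.24798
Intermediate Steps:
-3840/(-4787) + 1038/(-1873) = -3840*(-1/4787) + 1038*(-1/1873) = 3840/4787 - 1038/1873 = 2223414/8966051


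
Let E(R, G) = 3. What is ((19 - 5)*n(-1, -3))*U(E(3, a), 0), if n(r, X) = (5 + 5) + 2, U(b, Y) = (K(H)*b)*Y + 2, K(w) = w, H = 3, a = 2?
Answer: 336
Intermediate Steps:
U(b, Y) = 2 + 3*Y*b (U(b, Y) = (3*b)*Y + 2 = 3*Y*b + 2 = 2 + 3*Y*b)
n(r, X) = 12 (n(r, X) = 10 + 2 = 12)
((19 - 5)*n(-1, -3))*U(E(3, a), 0) = ((19 - 5)*12)*(2 + 3*0*3) = (14*12)*(2 + 0) = 168*2 = 336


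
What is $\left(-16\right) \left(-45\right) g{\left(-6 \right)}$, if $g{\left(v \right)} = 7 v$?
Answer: $-30240$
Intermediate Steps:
$\left(-16\right) \left(-45\right) g{\left(-6 \right)} = \left(-16\right) \left(-45\right) 7 \left(-6\right) = 720 \left(-42\right) = -30240$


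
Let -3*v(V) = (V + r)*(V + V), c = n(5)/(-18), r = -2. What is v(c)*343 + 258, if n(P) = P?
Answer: 55073/486 ≈ 113.32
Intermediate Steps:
c = -5/18 (c = 5/(-18) = 5*(-1/18) = -5/18 ≈ -0.27778)
v(V) = -2*V*(-2 + V)/3 (v(V) = -(V - 2)*(V + V)/3 = -(-2 + V)*2*V/3 = -2*V*(-2 + V)/3)
v(c)*343 + 258 = ((⅔)*(-5/18)*(2 - 1*(-5/18)))*343 + 258 = ((⅔)*(-5/18)*(2 + 5/18))*343 + 258 = ((⅔)*(-5/18)*(41/18))*343 + 258 = -205/486*343 + 258 = -70315/486 + 258 = 55073/486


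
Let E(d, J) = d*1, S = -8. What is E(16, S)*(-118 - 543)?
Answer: -10576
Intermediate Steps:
E(d, J) = d
E(16, S)*(-118 - 543) = 16*(-118 - 543) = 16*(-661) = -10576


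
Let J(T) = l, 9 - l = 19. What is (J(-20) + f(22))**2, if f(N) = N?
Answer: 144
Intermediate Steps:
l = -10 (l = 9 - 1*19 = 9 - 19 = -10)
J(T) = -10
(J(-20) + f(22))**2 = (-10 + 22)**2 = 12**2 = 144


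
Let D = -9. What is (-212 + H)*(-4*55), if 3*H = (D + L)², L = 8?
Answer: 139700/3 ≈ 46567.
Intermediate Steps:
H = ⅓ (H = (-9 + 8)²/3 = (⅓)*(-1)² = (⅓)*1 = ⅓ ≈ 0.33333)
(-212 + H)*(-4*55) = (-212 + ⅓)*(-4*55) = -635/3*(-220) = 139700/3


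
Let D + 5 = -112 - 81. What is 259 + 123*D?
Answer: -24095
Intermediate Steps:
D = -198 (D = -5 + (-112 - 81) = -5 - 193 = -198)
259 + 123*D = 259 + 123*(-198) = 259 - 24354 = -24095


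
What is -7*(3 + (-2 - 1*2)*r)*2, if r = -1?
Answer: -98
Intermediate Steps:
-7*(3 + (-2 - 1*2)*r)*2 = -7*(3 + (-2 - 1*2)*(-1))*2 = -7*(3 + (-2 - 2)*(-1))*2 = -7*(3 - 4*(-1))*2 = -7*(3 + 4)*2 = -7*7*2 = -49*2 = -98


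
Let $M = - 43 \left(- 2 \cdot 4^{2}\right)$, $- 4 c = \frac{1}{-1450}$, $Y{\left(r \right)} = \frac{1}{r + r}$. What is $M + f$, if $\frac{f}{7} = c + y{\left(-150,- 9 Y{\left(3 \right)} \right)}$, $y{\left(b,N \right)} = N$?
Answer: $\frac{7919907}{5800} \approx 1365.5$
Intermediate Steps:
$Y{\left(r \right)} = \frac{1}{2 r}$
$c = \frac{1}{5800}$ ($c = - \frac{1}{4 \left(-1450\right)} = \left(- \frac{1}{4}\right) \left(- \frac{1}{1450}\right) = \frac{1}{5800} \approx 0.00017241$)
$M = 1376$ ($M = - 43 \left(\left(-2\right) 16\right) = \left(-43\right) \left(-32\right) = 1376$)
$f = - \frac{60893}{5800}$ ($f = 7 \left(\frac{1}{5800} - 9 \frac{1}{2 \cdot 3}\right) = 7 \left(\frac{1}{5800} - 9 \cdot \frac{1}{2} \cdot \frac{1}{3}\right) = 7 \left(\frac{1}{5800} - \frac{3}{2}\right) = 7 \left(- \frac{8699}{5800}\right) = - \frac{60893}{5800} \approx -10.499$)
$M + f = 1376 - \frac{60893}{5800} = \frac{7919907}{5800}$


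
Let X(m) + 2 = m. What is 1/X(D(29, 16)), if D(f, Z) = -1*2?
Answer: -¼ ≈ -0.25000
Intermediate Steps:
D(f, Z) = -2
X(m) = -2 + m
1/X(D(29, 16)) = 1/(-2 - 2) = 1/(-4) = -¼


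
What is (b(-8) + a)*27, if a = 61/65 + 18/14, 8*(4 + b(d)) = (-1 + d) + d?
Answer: -383373/3640 ≈ -105.32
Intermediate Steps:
b(d) = -33/8 + d/4 (b(d) = -4 + ((-1 + d) + d)/8 = -4 + (-1 + 2*d)/8 = -4 + (-1/8 + d/4) = -33/8 + d/4)
a = 1012/455 (a = 61*(1/65) + 18*(1/14) = 61/65 + 9/7 = 1012/455 ≈ 2.2242)
(b(-8) + a)*27 = ((-33/8 + (1/4)*(-8)) + 1012/455)*27 = ((-33/8 - 2) + 1012/455)*27 = (-49/8 + 1012/455)*27 = -14199/3640*27 = -383373/3640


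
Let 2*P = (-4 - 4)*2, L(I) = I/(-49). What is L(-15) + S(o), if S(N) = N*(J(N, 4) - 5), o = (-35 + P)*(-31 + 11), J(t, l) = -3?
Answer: -337105/49 ≈ -6879.7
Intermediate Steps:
L(I) = -I/49 (L(I) = I*(-1/49) = -I/49)
P = -8 (P = ((-4 - 4)*2)/2 = (-8*2)/2 = (½)*(-16) = -8)
o = 860 (o = (-35 - 8)*(-31 + 11) = -43*(-20) = 860)
S(N) = -8*N (S(N) = N*(-3 - 5) = N*(-8) = -8*N)
L(-15) + S(o) = -1/49*(-15) - 8*860 = 15/49 - 6880 = -337105/49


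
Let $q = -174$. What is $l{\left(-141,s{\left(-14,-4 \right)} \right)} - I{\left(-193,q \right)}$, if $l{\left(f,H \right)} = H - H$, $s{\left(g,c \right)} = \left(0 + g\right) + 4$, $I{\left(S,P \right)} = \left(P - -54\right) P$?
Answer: $-20880$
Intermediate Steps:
$I{\left(S,P \right)} = P \left(54 + P\right)$ ($I{\left(S,P \right)} = \left(P + 54\right) P = \left(54 + P\right) P = P \left(54 + P\right)$)
$s{\left(g,c \right)} = 4 + g$ ($s{\left(g,c \right)} = g + 4 = 4 + g$)
$l{\left(f,H \right)} = 0$
$l{\left(-141,s{\left(-14,-4 \right)} \right)} - I{\left(-193,q \right)} = 0 - - 174 \left(54 - 174\right) = 0 - \left(-174\right) \left(-120\right) = 0 - 20880 = -20880$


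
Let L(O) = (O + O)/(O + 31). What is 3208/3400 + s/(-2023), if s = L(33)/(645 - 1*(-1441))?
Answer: 3185337863/3375982400 ≈ 0.94353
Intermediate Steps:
L(O) = 2*O/(31 + O) (L(O) = (2*O)/(31 + O) = 2*O/(31 + O))
s = 33/66752 (s = (2*33/(31 + 33))/(645 - 1*(-1441)) = (2*33/64)/(645 + 1441) = (2*33*(1/64))/2086 = (33/32)*(1/2086) = 33/66752 ≈ 0.00049437)
3208/3400 + s/(-2023) = 3208/3400 + (33/66752)/(-2023) = 3208*(1/3400) + (33/66752)*(-1/2023) = 401/425 - 33/135039296 = 3185337863/3375982400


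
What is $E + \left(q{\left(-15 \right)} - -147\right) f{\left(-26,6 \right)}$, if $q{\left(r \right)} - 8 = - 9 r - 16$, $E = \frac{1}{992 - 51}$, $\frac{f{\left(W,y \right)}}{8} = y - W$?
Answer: $\frac{66005505}{941} \approx 70144.0$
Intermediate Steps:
$f{\left(W,y \right)} = - 8 W + 8 y$ ($f{\left(W,y \right)} = 8 \left(y - W\right) = - 8 W + 8 y$)
$E = \frac{1}{941} \approx 0.0010627$
$q{\left(r \right)} = -8 - 9 r$ ($q{\left(r \right)} = 8 - \left(16 + 9 r\right) = -8 - 9 r$)
$E + \left(q{\left(-15 \right)} - -147\right) f{\left(-26,6 \right)} = \frac{1}{941} + \left(\left(-8 - -135\right) - -147\right) \left(\left(-8\right) \left(-26\right) + 8 \cdot 6\right) = \frac{1}{941} + \left(\left(-8 + 135\right) + 147\right) \left(208 + 48\right) = \frac{1}{941} + \left(127 + 147\right) 256 = \frac{1}{941} + 274 \cdot 256 = \frac{1}{941} + 70144 = \frac{66005505}{941}$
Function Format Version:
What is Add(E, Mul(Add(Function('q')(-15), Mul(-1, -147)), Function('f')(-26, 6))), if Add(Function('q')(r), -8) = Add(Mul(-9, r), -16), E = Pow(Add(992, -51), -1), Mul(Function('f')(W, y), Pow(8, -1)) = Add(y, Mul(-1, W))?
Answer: Rational(66005505, 941) ≈ 70144.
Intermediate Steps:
Function('f')(W, y) = Add(Mul(-8, W), Mul(8, y)) (Function('f')(W, y) = Mul(8, Add(y, Mul(-1, W))) = Add(Mul(-8, W), Mul(8, y)))
E = Rational(1, 941) (E = Pow(941, -1) = Rational(1, 941) ≈ 0.0010627)
Function('q')(r) = Add(-8, Mul(-9, r)) (Function('q')(r) = Add(8, Add(Mul(-9, r), -16)) = Add(8, Add(-16, Mul(-9, r))) = Add(-8, Mul(-9, r)))
Add(E, Mul(Add(Function('q')(-15), Mul(-1, -147)), Function('f')(-26, 6))) = Add(Rational(1, 941), Mul(Add(Add(-8, Mul(-9, -15)), Mul(-1, -147)), Add(Mul(-8, -26), Mul(8, 6)))) = Add(Rational(1, 941), Mul(Add(Add(-8, 135), 147), Add(208, 48))) = Add(Rational(1, 941), Mul(Add(127, 147), 256)) = Add(Rational(1, 941), Mul(274, 256)) = Add(Rational(1, 941), 70144) = Rational(66005505, 941)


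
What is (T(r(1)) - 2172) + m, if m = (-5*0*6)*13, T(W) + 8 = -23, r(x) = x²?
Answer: -2203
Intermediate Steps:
T(W) = -31 (T(W) = -8 - 23 = -31)
m = 0 (m = (0*6)*13 = 0*13 = 0)
(T(r(1)) - 2172) + m = (-31 - 2172) + 0 = -2203 + 0 = -2203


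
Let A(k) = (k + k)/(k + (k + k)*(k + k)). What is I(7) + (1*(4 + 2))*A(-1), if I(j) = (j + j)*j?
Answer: 94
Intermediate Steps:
I(j) = 2*j² (I(j) = (2*j)*j = 2*j²)
A(k) = 2*k/(k + 4*k²) (A(k) = (2*k)/(k + (2*k)*(2*k)) = (2*k)/(k + 4*k²) = 2*k/(k + 4*k²))
I(7) + (1*(4 + 2))*A(-1) = 2*7² + (1*(4 + 2))*(2/(1 + 4*(-1))) = 2*49 + (1*6)*(2/(1 - 4)) = 98 + 6*(2/(-3)) = 98 + 6*(2*(-⅓)) = 98 + 6*(-⅔) = 98 - 4 = 94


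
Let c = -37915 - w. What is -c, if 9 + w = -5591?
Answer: 32315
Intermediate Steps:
w = -5600 (w = -9 - 5591 = -5600)
c = -32315 (c = -37915 - 1*(-5600) = -37915 + 5600 = -32315)
-c = -1*(-32315) = 32315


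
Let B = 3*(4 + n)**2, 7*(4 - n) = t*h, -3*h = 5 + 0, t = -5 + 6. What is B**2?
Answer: 895745041/21609 ≈ 41452.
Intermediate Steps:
t = 1
h = -5/3 (h = -(5 + 0)/3 = -1/3*5 = -5/3 ≈ -1.6667)
n = 89/21 (n = 4 - (-5)/(7*3) = 4 - 1/7*(-5/3) = 4 + 5/21 = 89/21 ≈ 4.2381)
B = 29929/147 (B = 3*(4 + 89/21)**2 = 3*(173/21)**2 = 3*(29929/441) = 29929/147 ≈ 203.60)
B**2 = (29929/147)**2 = 895745041/21609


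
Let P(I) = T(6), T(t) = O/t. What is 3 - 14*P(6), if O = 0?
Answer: 3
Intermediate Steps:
T(t) = 0 (T(t) = 0/t = 0)
P(I) = 0
3 - 14*P(6) = 3 - 14*0 = 3 + 0 = 3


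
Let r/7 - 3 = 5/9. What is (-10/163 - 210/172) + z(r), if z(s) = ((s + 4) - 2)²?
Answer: 819494177/1135458 ≈ 721.73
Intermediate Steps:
r = 224/9 (r = 21 + 7*(5/9) = 21 + 35/9 = 224/9 ≈ 24.889)
z(s) = (2 + s)² (z(s) = ((4 + s) - 2)² = (2 + s)²)
(-10/163 - 210/172) + z(r) = (-10/163 - 210/172) + (2 + 224/9)² = (-10*1/163 - 210*1/172) + (242/9)² = (-10/163 - 105/86) + 58564/81 = -17975/14018 + 58564/81 = 819494177/1135458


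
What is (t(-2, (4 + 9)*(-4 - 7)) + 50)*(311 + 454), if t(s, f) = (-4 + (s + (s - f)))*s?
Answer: -168300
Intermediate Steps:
t(s, f) = s*(-4 - f + 2*s) (t(s, f) = (-4 + (-f + 2*s))*s = (-4 - f + 2*s)*s = s*(-4 - f + 2*s))
(t(-2, (4 + 9)*(-4 - 7)) + 50)*(311 + 454) = (-2*(-4 - (4 + 9)*(-4 - 7) + 2*(-2)) + 50)*(311 + 454) = (-2*(-4 - 13*(-11) - 4) + 50)*765 = (-2*(-4 - 1*(-143) - 4) + 50)*765 = (-2*(-4 + 143 - 4) + 50)*765 = (-2*135 + 50)*765 = (-270 + 50)*765 = -220*765 = -168300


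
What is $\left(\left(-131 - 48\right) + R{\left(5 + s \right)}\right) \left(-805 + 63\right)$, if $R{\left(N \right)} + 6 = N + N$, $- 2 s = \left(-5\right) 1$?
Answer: $126140$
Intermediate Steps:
$s = \frac{5}{2}$ ($s = - \frac{\left(-5\right) 1}{2} = \left(- \frac{1}{2}\right) \left(-5\right) = \frac{5}{2} \approx 2.5$)
$R{\left(N \right)} = -6 + 2 N$ ($R{\left(N \right)} = -6 + \left(N + N\right) = -6 + 2 N$)
$\left(\left(-131 - 48\right) + R{\left(5 + s \right)}\right) \left(-805 + 63\right) = \left(\left(-131 - 48\right) - \left(6 - 2 \left(5 + \frac{5}{2}\right)\right)\right) \left(-805 + 63\right) = \left(-179 + \left(-6 + 2 \cdot \frac{15}{2}\right)\right) \left(-742\right) = \left(-179 + \left(-6 + 15\right)\right) \left(-742\right) = \left(-179 + 9\right) \left(-742\right) = \left(-170\right) \left(-742\right) = 126140$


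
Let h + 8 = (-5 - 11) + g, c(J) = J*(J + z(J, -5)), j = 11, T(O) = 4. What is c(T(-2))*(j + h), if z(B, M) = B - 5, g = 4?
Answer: -108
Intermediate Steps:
z(B, M) = -5 + B
c(J) = J*(-5 + 2*J) (c(J) = J*(J + (-5 + J)) = J*(-5 + 2*J))
h = -20 (h = -8 + ((-5 - 11) + 4) = -8 + (-16 + 4) = -8 - 12 = -20)
c(T(-2))*(j + h) = (4*(-5 + 2*4))*(11 - 20) = (4*(-5 + 8))*(-9) = (4*3)*(-9) = 12*(-9) = -108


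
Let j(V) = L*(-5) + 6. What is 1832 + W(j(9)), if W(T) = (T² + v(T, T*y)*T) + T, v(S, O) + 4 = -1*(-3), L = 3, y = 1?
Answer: 1913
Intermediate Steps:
v(S, O) = -1 (v(S, O) = -4 - 1*(-3) = -4 + 3 = -1)
j(V) = -9 (j(V) = 3*(-5) + 6 = -15 + 6 = -9)
W(T) = T² (W(T) = (T² - T) + T = T²)
1832 + W(j(9)) = 1832 + (-9)² = 1832 + 81 = 1913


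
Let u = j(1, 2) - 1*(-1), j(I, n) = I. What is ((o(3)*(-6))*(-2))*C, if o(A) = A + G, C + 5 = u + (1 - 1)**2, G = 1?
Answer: -144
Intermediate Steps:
u = 2 (u = 1 - 1*(-1) = 1 + 1 = 2)
C = -3 (C = -5 + (2 + (1 - 1)**2) = -5 + (2 + 0**2) = -5 + (2 + 0) = -5 + 2 = -3)
o(A) = 1 + A (o(A) = A + 1 = 1 + A)
((o(3)*(-6))*(-2))*C = (((1 + 3)*(-6))*(-2))*(-3) = ((4*(-6))*(-2))*(-3) = -24*(-2)*(-3) = 48*(-3) = -144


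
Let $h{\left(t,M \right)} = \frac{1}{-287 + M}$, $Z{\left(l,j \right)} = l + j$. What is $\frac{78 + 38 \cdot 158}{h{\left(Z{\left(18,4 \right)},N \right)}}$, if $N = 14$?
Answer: $-1660386$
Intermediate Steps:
$Z{\left(l,j \right)} = j + l$
$\frac{78 + 38 \cdot 158}{h{\left(Z{\left(18,4 \right)},N \right)}} = \frac{78 + 38 \cdot 158}{\frac{1}{-287 + 14}} = \frac{78 + 6004}{\frac{1}{-273}} = \frac{6082}{- \frac{1}{273}} = 6082 \left(-273\right) = -1660386$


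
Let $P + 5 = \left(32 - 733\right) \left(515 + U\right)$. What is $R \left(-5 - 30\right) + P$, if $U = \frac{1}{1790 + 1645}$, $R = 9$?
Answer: $- \frac{1241186426}{3435} \approx -3.6134 \cdot 10^{5}$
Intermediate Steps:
$U = \frac{1}{3435} \approx 0.00029112$
$P = - \frac{1240104401}{3435}$ ($P = -5 + \left(32 - 733\right) \left(515 + \frac{1}{3435}\right) = -5 - \frac{1240087226}{3435} = - \frac{1240104401}{3435} \approx -3.6102 \cdot 10^{5}$)
$R \left(-5 - 30\right) + P = 9 \left(-5 - 30\right) - \frac{1240104401}{3435} = 9 \left(-35\right) - \frac{1240104401}{3435} = -315 - \frac{1240104401}{3435} = - \frac{1241186426}{3435}$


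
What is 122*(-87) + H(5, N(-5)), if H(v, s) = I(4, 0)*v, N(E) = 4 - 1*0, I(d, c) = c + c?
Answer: -10614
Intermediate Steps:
I(d, c) = 2*c
N(E) = 4 (N(E) = 4 + 0 = 4)
H(v, s) = 0 (H(v, s) = (2*0)*v = 0*v = 0)
122*(-87) + H(5, N(-5)) = 122*(-87) + 0 = -10614 + 0 = -10614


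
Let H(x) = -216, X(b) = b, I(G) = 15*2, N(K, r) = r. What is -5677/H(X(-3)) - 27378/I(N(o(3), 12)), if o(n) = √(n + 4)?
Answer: -957223/1080 ≈ -886.32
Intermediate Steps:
o(n) = √(4 + n)
I(G) = 30
-5677/H(X(-3)) - 27378/I(N(o(3), 12)) = -5677/(-216) - 27378/30 = -5677*(-1/216) - 27378*1/30 = 5677/216 - 4563/5 = -957223/1080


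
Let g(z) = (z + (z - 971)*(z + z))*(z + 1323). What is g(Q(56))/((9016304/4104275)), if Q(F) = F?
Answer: -72462358265675/1127038 ≈ -6.4295e+7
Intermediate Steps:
g(z) = (1323 + z)*(z + 2*z*(-971 + z)) (g(z) = (z + (-971 + z)*(2*z))*(1323 + z) = (z + 2*z*(-971 + z))*(1323 + z) = (1323 + z)*(z + 2*z*(-971 + z)))
g(Q(56))/((9016304/4104275)) = (56*(-2567943 + 2*56**2 + 705*56))/((9016304/4104275)) = (56*(-2567943 + 2*3136 + 39480))/((9016304*(1/4104275))) = (56*(-2567943 + 6272 + 39480))/(9016304/4104275) = (56*(-2522191))*(4104275/9016304) = -141242696*4104275/9016304 = -72462358265675/1127038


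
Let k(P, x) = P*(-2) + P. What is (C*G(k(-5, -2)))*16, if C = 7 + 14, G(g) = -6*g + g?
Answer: -8400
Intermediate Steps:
k(P, x) = -P (k(P, x) = -2*P + P = -P)
G(g) = -5*g
C = 21
(C*G(k(-5, -2)))*16 = (21*(-(-5)*(-5)))*16 = (21*(-5*5))*16 = (21*(-25))*16 = -525*16 = -8400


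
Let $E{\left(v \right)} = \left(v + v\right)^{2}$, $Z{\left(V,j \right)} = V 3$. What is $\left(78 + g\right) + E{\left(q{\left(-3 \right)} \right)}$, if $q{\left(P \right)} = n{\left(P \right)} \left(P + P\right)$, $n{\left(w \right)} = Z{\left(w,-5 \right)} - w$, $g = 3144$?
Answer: $8406$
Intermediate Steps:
$Z{\left(V,j \right)} = 3 V$
$n{\left(w \right)} = 2 w$ ($n{\left(w \right)} = 3 w - w = 2 w$)
$q{\left(P \right)} = 4 P^{2}$ ($q{\left(P \right)} = 2 P \left(P + P\right) = 2 P 2 P = 4 P^{2}$)
$E{\left(v \right)} = 4 v^{2}$ ($E{\left(v \right)} = \left(2 v\right)^{2} = 4 v^{2}$)
$\left(78 + g\right) + E{\left(q{\left(-3 \right)} \right)} = \left(78 + 3144\right) + 4 \left(4 \left(-3\right)^{2}\right)^{2} = 3222 + 4 \left(4 \cdot 9\right)^{2} = 3222 + 4 \cdot 36^{2} = 3222 + 4 \cdot 1296 = 3222 + 5184 = 8406$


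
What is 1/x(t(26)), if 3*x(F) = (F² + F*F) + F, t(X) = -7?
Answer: 3/91 ≈ 0.032967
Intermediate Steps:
x(F) = F/3 + 2*F²/3 (x(F) = ((F² + F*F) + F)/3 = ((F² + F²) + F)/3 = (2*F² + F)/3 = (F + 2*F²)/3 = F/3 + 2*F²/3)
1/x(t(26)) = 1/((⅓)*(-7)*(1 + 2*(-7))) = 1/((⅓)*(-7)*(1 - 14)) = 1/((⅓)*(-7)*(-13)) = 1/(91/3) = 3/91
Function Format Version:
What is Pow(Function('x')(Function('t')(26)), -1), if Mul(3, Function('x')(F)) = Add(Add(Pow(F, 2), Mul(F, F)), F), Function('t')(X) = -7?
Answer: Rational(3, 91) ≈ 0.032967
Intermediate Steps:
Function('x')(F) = Add(Mul(Rational(1, 3), F), Mul(Rational(2, 3), Pow(F, 2))) (Function('x')(F) = Mul(Rational(1, 3), Add(Add(Pow(F, 2), Mul(F, F)), F)) = Mul(Rational(1, 3), Add(Add(Pow(F, 2), Pow(F, 2)), F)) = Mul(Rational(1, 3), Add(Mul(2, Pow(F, 2)), F)) = Mul(Rational(1, 3), Add(F, Mul(2, Pow(F, 2)))) = Add(Mul(Rational(1, 3), F), Mul(Rational(2, 3), Pow(F, 2))))
Pow(Function('x')(Function('t')(26)), -1) = Pow(Mul(Rational(1, 3), -7, Add(1, Mul(2, -7))), -1) = Pow(Mul(Rational(1, 3), -7, Add(1, -14)), -1) = Pow(Mul(Rational(1, 3), -7, -13), -1) = Pow(Rational(91, 3), -1) = Rational(3, 91)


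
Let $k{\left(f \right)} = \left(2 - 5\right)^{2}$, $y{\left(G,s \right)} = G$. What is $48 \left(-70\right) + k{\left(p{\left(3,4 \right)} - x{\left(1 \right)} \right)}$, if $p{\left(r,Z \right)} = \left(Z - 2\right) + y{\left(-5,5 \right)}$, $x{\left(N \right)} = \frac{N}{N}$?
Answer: $-3351$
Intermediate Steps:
$x{\left(N \right)} = 1$
$p{\left(r,Z \right)} = -7 + Z$ ($p{\left(r,Z \right)} = \left(Z - 2\right) - 5 = \left(-2 + Z\right) - 5 = -7 + Z$)
$k{\left(f \right)} = 9$ ($k{\left(f \right)} = \left(-3\right)^{2} = 9$)
$48 \left(-70\right) + k{\left(p{\left(3,4 \right)} - x{\left(1 \right)} \right)} = 48 \left(-70\right) + 9 = -3360 + 9 = -3351$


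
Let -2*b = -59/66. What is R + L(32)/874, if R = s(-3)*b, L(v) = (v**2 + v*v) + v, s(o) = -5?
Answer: 8365/57684 ≈ 0.14501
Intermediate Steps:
b = 59/132 (b = -(-59)/(2*66) = -1/2*(-59/66) = 59/132 ≈ 0.44697)
L(v) = v + 2*v**2 (L(v) = (v**2 + v**2) + v = 2*v**2 + v = v + 2*v**2)
R = -295/132 (R = -5*59/132 = -295/132 ≈ -2.2348)
R + L(32)/874 = -295/132 + (32*(1 + 2*32))/874 = -295/132 + (32*(1 + 64))/874 = -295/132 + (32*65)/874 = -295/132 + (1/874)*2080 = -295/132 + 1040/437 = 8365/57684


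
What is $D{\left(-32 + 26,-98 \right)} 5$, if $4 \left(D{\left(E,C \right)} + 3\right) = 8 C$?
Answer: $-995$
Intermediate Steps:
$D{\left(E,C \right)} = -3 + 2 C$ ($D{\left(E,C \right)} = -3 + \frac{8 C}{4} = -3 + 2 C$)
$D{\left(-32 + 26,-98 \right)} 5 = \left(-3 + 2 \left(-98\right)\right) 5 = \left(-3 - 196\right) 5 = \left(-199\right) 5 = -995$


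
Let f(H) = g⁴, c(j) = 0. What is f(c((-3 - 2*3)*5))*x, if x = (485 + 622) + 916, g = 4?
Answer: 517888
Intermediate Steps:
x = 2023 (x = 1107 + 916 = 2023)
f(H) = 256 (f(H) = 4⁴ = 256)
f(c((-3 - 2*3)*5))*x = 256*2023 = 517888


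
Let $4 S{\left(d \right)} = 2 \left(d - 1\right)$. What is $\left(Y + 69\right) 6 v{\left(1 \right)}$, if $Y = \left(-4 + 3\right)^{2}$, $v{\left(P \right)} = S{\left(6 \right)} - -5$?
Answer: $3150$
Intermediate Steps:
$S{\left(d \right)} = - \frac{1}{2} + \frac{d}{2}$ ($S{\left(d \right)} = \frac{2 \left(d - 1\right)}{4} = \frac{2 \left(-1 + d\right)}{4} = \frac{-2 + 2 d}{4} = - \frac{1}{2} + \frac{d}{2}$)
$v{\left(P \right)} = \frac{15}{2}$ ($v{\left(P \right)} = \left(- \frac{1}{2} + \frac{1}{2} \cdot 6\right) - -5 = \left(- \frac{1}{2} + 3\right) + 5 = \frac{5}{2} + 5 = \frac{15}{2}$)
$Y = 1$ ($Y = \left(-1\right)^{2} = 1$)
$\left(Y + 69\right) 6 v{\left(1 \right)} = \left(1 + 69\right) 6 \cdot \frac{15}{2} = 70 \cdot 45 = 3150$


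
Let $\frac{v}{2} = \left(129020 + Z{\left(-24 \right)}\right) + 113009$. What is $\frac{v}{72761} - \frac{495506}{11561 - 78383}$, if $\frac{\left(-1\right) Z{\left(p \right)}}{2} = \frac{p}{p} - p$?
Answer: $\frac{34196276771}{2431017771} \approx 14.067$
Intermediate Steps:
$Z{\left(p \right)} = -2 + 2 p$ ($Z{\left(p \right)} = - 2 \left(\frac{p}{p} - p\right) = - 2 \left(1 - p\right) = -2 + 2 p$)
$v = 483958$ ($v = 2 \left(\left(129020 + \left(-2 + 2 \left(-24\right)\right)\right) + 113009\right) = 2 \left(\left(129020 - 50\right) + 113009\right) = 2 \left(128970 + 113009\right) = 2 \cdot 241979 = 483958$)
$\frac{v}{72761} - \frac{495506}{11561 - 78383} = \frac{483958}{72761} - \frac{495506}{11561 - 78383} = 483958 \cdot \frac{1}{72761} - \frac{495506}{-66822} = \frac{483958}{72761} - - \frac{247753}{33411} = \frac{483958}{72761} + \frac{247753}{33411} = \frac{34196276771}{2431017771}$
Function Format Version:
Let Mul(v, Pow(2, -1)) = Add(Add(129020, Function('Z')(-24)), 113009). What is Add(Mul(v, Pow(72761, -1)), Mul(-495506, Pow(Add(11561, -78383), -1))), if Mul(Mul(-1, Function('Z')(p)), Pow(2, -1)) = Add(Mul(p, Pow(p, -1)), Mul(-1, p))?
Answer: Rational(34196276771, 2431017771) ≈ 14.067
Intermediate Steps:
Function('Z')(p) = Add(-2, Mul(2, p)) (Function('Z')(p) = Mul(-2, Add(Mul(p, Pow(p, -1)), Mul(-1, p))) = Mul(-2, Add(1, Mul(-1, p))) = Add(-2, Mul(2, p)))
v = 483958 (v = Mul(2, Add(Add(129020, Add(-2, Mul(2, -24))), 113009)) = Mul(2, Add(Add(129020, Add(-2, -48)), 113009)) = Mul(2, Add(Add(129020, -50), 113009)) = Mul(2, Add(128970, 113009)) = Mul(2, 241979) = 483958)
Add(Mul(v, Pow(72761, -1)), Mul(-495506, Pow(Add(11561, -78383), -1))) = Add(Mul(483958, Pow(72761, -1)), Mul(-495506, Pow(Add(11561, -78383), -1))) = Add(Mul(483958, Rational(1, 72761)), Mul(-495506, Pow(-66822, -1))) = Add(Rational(483958, 72761), Mul(-495506, Rational(-1, 66822))) = Add(Rational(483958, 72761), Rational(247753, 33411)) = Rational(34196276771, 2431017771)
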